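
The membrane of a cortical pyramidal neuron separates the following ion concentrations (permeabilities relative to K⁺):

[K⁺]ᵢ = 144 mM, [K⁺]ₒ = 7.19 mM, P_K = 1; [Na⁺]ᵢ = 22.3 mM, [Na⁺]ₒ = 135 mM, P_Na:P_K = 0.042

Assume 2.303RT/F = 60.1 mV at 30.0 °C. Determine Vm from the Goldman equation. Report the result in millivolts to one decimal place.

Vm = 60.1 · log₁₀[(Σ P·[cation]ₒ + Σ P·[anion]ᵢ) / (Σ P·[cation]ᵢ + Σ P·[anion]ₒ)]
Numerator = 1×7.19 + 0.042×135 = 12.86
Denominator = 1×144 + 0.042×22.3 = 144.9
Vm = 60.1 · log₁₀(0.088728) = 60.1 × (-1.0519) = -63.22 mV

-63.2 mV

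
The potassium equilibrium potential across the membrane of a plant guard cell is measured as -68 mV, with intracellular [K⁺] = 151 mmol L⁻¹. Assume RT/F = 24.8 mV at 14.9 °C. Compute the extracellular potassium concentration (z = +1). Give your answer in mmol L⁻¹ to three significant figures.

9.73 mmol L⁻¹

Nernst: E = (24.8/1) · ln([out]/[in]), so ln([out]/[in]) = -68.0 × 1 / 24.8 = -2.7419.
[out]/[in] = e^(-2.7419) = 0.06445.
[out] = 0.06445 × 151 = 9.731 mmol L⁻¹.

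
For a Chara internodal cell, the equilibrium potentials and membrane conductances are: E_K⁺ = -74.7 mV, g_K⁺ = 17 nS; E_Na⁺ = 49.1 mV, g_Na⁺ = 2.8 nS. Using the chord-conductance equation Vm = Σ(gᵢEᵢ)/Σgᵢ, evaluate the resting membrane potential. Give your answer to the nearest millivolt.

-57 mV

Σ gᵢEᵢ = 17·(-74.7) + 2.8·(49.1) = -1132.42
Σ gᵢ = 17 + 2.8 = 19.8
Vm = -1132.42 / 19.8 = -57.19 mV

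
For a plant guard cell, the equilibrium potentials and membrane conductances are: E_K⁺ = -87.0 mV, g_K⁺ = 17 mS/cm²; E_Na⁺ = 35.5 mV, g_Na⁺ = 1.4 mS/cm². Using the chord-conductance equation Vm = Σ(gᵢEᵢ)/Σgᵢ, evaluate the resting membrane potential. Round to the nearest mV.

Σ gᵢEᵢ = 17·(-87.0) + 1.4·(35.5) = -1429.30
Σ gᵢ = 17 + 1.4 = 18.4
Vm = -1429.30 / 18.4 = -77.68 mV

-78 mV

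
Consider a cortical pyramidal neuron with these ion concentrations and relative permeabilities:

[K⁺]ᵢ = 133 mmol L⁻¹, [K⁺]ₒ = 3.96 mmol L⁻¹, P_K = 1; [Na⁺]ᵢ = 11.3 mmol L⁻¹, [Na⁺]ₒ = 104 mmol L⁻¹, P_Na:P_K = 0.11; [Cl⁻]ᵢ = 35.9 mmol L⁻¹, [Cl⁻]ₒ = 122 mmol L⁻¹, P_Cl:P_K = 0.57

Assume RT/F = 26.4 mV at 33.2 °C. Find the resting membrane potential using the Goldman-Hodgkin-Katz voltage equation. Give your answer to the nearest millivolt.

Vm = 26.4 · ln[(Σ P·[cation]ₒ + Σ P·[anion]ᵢ) / (Σ P·[cation]ᵢ + Σ P·[anion]ₒ)]
Numerator = 1×3.96 + 0.11×104 + 0.57×35.9 = 35.86
Denominator = 1×133 + 0.11×11.3 + 0.57×122 = 203.8
Vm = 26.4 · ln(0.17599) = 26.4 × (-1.7373) = -45.87 mV

-46 mV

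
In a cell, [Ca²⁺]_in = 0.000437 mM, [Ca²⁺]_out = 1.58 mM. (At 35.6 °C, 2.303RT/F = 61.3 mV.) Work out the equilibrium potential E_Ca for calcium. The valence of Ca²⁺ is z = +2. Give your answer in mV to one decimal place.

109.1 mV

E = (61.3/z) · log₁₀([Ca²⁺]_out/[Ca²⁺]_in) with z = +2.
= (61.3/2) · log₁₀(1.58/0.000437) = 30.65 · log₁₀(3616)
= 30.65 · (3.5582) = 109.06 mV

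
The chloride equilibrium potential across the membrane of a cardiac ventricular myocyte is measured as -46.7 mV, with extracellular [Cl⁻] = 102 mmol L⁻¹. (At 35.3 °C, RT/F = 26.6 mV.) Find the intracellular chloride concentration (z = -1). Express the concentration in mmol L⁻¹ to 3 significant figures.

17.6 mmol L⁻¹

Nernst: E = (26.6/-1) · ln([out]/[in]), so ln([out]/[in]) = -46.7 × -1 / 26.6 = 1.7556.
[out]/[in] = e^(1.7556) = 5.787.
[in] = 102 / 5.787 = 17.63 mmol L⁻¹.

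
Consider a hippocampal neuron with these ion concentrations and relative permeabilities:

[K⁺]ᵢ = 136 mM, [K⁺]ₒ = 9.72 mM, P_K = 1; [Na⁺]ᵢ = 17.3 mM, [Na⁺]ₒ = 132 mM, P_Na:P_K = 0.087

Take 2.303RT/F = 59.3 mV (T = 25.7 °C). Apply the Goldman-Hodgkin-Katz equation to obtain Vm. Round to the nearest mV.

-48 mV

Vm = 59.3 · log₁₀[(Σ P·[cation]ₒ + Σ P·[anion]ᵢ) / (Σ P·[cation]ᵢ + Σ P·[anion]ₒ)]
Numerator = 1×9.72 + 0.087×132 = 21.2
Denominator = 1×136 + 0.087×17.3 = 137.5
Vm = 59.3 · log₁₀(0.15421) = 59.3 × (-0.8119) = -48.15 mV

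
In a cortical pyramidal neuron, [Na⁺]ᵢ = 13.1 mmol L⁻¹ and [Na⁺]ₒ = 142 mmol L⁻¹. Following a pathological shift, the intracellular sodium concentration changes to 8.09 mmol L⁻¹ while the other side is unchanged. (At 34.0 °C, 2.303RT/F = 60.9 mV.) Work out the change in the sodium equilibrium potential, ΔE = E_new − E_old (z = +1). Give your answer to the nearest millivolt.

E_old = (60.9/1)·log₁₀(142/13.1) = 63.03 mV
E_new = (60.9/1)·log₁₀(142/8.09) = 75.78 mV
ΔE = 75.78 − (63.03) = 12.75 mV

13 mV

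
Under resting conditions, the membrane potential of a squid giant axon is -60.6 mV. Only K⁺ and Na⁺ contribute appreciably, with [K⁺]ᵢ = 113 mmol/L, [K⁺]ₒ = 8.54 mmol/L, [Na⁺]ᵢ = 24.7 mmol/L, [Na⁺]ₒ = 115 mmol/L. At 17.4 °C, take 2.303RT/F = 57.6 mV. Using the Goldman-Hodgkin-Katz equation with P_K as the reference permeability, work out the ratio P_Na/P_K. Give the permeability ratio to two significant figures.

Let α = P_Na/P_K. GHK: Vm = 57.6·log₁₀[(Kₒ + α·Naₒ)/(Kᵢ + α·Naᵢ)].
10^(Vm/57.6) = 10^(-60.6/57.6) = 0.088699
So 0.088699·(Kᵢ + α·Naᵢ) = Kₒ + α·Naₒ → α = (0.088699·113.0 − 8.54) / (115.0 − 0.088699·24.7)
α = (10.02 − 8.54) / (115.0 − 2.191) = 1.483/112.8 = 0.01315

0.013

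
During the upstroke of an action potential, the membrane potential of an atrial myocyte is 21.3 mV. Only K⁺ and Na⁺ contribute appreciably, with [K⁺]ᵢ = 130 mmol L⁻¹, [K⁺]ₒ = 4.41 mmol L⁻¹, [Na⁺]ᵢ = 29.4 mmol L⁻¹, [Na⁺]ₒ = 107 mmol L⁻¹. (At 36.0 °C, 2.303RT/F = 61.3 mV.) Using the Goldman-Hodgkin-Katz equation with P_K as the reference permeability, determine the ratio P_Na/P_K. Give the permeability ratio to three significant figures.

6.86

Let α = P_Na/P_K. GHK: Vm = 61.3·log₁₀[(Kₒ + α·Naₒ)/(Kᵢ + α·Naᵢ)].
10^(Vm/61.3) = 10^(21.3/61.3) = 2.2257
So 2.2257·(Kᵢ + α·Naᵢ) = Kₒ + α·Naₒ → α = (2.2257·130.0 − 4.41) / (107.0 − 2.2257·29.4)
α = (289.3 − 4.41) / (107.0 − 65.44) = 284.9/41.56 = 6.855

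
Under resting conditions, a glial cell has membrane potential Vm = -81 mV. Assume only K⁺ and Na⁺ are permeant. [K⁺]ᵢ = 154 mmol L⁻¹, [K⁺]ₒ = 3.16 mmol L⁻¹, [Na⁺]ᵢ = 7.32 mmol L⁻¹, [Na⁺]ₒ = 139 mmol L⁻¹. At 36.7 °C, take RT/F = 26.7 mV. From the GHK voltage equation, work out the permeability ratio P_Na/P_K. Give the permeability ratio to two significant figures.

Let α = P_Na/P_K. GHK: Vm = 26.7·ln[(Kₒ + α·Naₒ)/(Kᵢ + α·Naᵢ)].
e^(Vm/26.7) = e^(-81.0/26.7) = 0.048137
So 0.048137·(Kᵢ + α·Naᵢ) = Kₒ + α·Naₒ → α = (0.048137·154.0 − 3.16) / (139.0 − 0.048137·7.32)
α = (7.413 − 3.16) / (139.0 − 0.3524) = 4.253/138.6 = 0.03068

0.031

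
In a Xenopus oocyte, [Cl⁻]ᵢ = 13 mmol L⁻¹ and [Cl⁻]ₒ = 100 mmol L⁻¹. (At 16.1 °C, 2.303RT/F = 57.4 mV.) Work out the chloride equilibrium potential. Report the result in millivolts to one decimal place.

E = (57.4/z) · log₁₀([Cl⁻]_out/[Cl⁻]_in) with z = -1.
For an anion, dividing by z = -1 reverses the sign.
= (57.4/-1) · log₁₀(100/13) = -57.40 · log₁₀(7.692)
= -57.40 · (0.8861) = -50.86 mV

-50.9 mV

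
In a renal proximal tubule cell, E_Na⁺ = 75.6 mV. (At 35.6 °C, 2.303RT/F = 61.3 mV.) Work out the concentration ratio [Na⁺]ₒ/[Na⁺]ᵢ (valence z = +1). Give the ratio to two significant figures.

17

log₁₀([out]/[in]) = E·z/(61.3) = 75.6 × 1 / 61.3 = 1.2333
[out]/[in] = 10^(1.2333) = 17.11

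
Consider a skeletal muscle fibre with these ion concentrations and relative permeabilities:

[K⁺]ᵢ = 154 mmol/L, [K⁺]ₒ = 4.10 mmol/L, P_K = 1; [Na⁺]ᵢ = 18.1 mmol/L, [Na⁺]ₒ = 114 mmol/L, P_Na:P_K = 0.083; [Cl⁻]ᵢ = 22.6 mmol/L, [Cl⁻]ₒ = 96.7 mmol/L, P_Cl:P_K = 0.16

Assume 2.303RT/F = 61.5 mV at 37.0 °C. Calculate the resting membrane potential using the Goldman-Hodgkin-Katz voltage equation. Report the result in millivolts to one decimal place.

-61.4 mV

Vm = 61.5 · log₁₀[(Σ P·[cation]ₒ + Σ P·[anion]ᵢ) / (Σ P·[cation]ᵢ + Σ P·[anion]ₒ)]
Numerator = 1×4.10 + 0.083×114 + 0.16×22.6 = 17.18
Denominator = 1×154 + 0.083×18.1 + 0.16×96.7 = 171
Vm = 61.5 · log₁₀(0.10047) = 61.5 × (-0.9980) = -61.37 mV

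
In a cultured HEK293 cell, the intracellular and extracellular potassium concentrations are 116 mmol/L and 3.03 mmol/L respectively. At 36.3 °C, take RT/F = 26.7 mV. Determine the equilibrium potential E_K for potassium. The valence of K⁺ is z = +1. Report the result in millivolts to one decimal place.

E = (26.7/z) · ln([K⁺]_out/[K⁺]_in) with z = +1.
= (26.7/1) · ln(3.03/116) = 26.70 · ln(0.02612)
= 26.70 · (-3.6450) = -97.32 mV

-97.3 mV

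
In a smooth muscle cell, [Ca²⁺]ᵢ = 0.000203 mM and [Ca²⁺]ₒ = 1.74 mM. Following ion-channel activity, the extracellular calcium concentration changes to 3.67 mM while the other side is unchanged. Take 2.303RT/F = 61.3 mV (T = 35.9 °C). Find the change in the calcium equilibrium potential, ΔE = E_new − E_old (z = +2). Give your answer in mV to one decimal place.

E_old = (61.3/2)·log₁₀(1.74/0.000203) = 120.55 mV
E_new = (61.3/2)·log₁₀(3.67/0.000203) = 130.48 mV
ΔE = 130.48 − (120.55) = 9.93 mV

9.9 mV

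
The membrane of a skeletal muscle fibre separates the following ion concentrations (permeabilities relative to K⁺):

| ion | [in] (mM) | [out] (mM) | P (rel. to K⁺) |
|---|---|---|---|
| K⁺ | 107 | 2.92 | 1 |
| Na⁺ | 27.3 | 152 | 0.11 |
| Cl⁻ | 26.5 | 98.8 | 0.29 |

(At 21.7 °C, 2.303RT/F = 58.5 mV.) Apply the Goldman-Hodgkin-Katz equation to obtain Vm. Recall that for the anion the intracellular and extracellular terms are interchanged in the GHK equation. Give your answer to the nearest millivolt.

Vm = 58.5 · log₁₀[(Σ P·[cation]ₒ + Σ P·[anion]ᵢ) / (Σ P·[cation]ᵢ + Σ P·[anion]ₒ)]
Numerator = 1×2.92 + 0.11×152 + 0.29×26.5 = 27.32
Denominator = 1×107 + 0.11×27.3 + 0.29×98.8 = 138.7
Vm = 58.5 · log₁₀(0.19707) = 58.5 × (-0.7054) = -41.26 mV

-41 mV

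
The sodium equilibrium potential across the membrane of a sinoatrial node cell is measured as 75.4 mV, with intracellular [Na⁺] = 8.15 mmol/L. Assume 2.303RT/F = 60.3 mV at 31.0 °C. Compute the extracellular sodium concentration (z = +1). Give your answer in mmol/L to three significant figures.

145 mmol/L

Nernst: E = (60.3/1) · log₁₀([out]/[in]), so log₁₀([out]/[in]) = 75.4 × 1 / 60.3 = 1.2504.
[out]/[in] = 10^(1.2504) = 17.8.
[out] = 17.8 × 8.15 = 145.1 mmol/L.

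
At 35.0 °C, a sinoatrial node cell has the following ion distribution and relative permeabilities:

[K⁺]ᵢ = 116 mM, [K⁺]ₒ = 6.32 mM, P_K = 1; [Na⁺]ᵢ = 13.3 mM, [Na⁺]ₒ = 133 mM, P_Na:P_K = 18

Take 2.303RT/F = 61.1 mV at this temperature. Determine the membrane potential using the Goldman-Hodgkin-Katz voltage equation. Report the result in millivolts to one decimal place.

Vm = 61.1 · log₁₀[(Σ P·[cation]ₒ + Σ P·[anion]ᵢ) / (Σ P·[cation]ᵢ + Σ P·[anion]ₒ)]
Numerator = 1×6.32 + 18×133 = 2400
Denominator = 1×116 + 18×13.3 = 355.4
Vm = 61.1 · log₁₀(6.7539) = 61.1 × (0.8296) = 50.69 mV

50.7 mV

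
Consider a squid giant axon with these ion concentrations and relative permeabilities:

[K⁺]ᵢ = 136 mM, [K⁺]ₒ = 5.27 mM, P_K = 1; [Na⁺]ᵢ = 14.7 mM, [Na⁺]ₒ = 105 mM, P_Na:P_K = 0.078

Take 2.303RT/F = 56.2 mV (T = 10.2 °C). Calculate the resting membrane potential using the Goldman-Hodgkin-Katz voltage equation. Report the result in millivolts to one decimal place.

-56.7 mV

Vm = 56.2 · log₁₀[(Σ P·[cation]ₒ + Σ P·[anion]ᵢ) / (Σ P·[cation]ᵢ + Σ P·[anion]ₒ)]
Numerator = 1×5.27 + 0.078×105 = 13.46
Denominator = 1×136 + 0.078×14.7 = 137.1
Vm = 56.2 · log₁₀(0.098143) = 56.2 × (-1.0081) = -56.66 mV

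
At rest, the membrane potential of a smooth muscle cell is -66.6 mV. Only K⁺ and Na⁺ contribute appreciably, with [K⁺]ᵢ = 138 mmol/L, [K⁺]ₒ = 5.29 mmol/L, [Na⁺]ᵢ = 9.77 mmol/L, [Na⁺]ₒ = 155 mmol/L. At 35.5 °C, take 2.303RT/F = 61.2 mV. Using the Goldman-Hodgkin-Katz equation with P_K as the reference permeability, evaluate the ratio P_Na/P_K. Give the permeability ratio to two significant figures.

Let α = P_Na/P_K. GHK: Vm = 61.2·log₁₀[(Kₒ + α·Naₒ)/(Kᵢ + α·Naᵢ)].
10^(Vm/61.2) = 10^(-66.6/61.2) = 0.081614
So 0.081614·(Kᵢ + α·Naᵢ) = Kₒ + α·Naₒ → α = (0.081614·138.0 − 5.29) / (155.0 − 0.081614·9.77)
α = (11.26 − 5.29) / (155.0 − 0.7974) = 5.973/154.2 = 0.03873

0.039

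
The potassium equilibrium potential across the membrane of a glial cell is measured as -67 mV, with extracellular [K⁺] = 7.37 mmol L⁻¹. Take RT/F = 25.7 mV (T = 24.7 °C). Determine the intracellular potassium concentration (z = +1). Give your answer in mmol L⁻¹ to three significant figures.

Nernst: E = (25.7/1) · ln([out]/[in]), so ln([out]/[in]) = -67.0 × 1 / 25.7 = -2.6070.
[out]/[in] = e^(-2.6070) = 0.07376.
[in] = 7.37 / 0.07376 = 99.93 mmol L⁻¹.

99.9 mmol L⁻¹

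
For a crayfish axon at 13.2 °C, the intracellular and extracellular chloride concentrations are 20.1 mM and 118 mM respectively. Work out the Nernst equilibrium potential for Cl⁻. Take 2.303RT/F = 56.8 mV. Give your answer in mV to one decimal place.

E = (56.8/z) · log₁₀([Cl⁻]_out/[Cl⁻]_in) with z = -1.
For an anion, dividing by z = -1 reverses the sign.
= (56.8/-1) · log₁₀(118/20.1) = -56.80 · log₁₀(5.871)
= -56.80 · (0.7687) = -43.66 mV

-43.7 mV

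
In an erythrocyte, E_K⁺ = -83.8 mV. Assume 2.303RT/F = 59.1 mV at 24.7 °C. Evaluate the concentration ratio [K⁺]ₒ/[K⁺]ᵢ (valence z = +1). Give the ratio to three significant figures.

log₁₀([out]/[in]) = E·z/(59.1) = -83.8 × 1 / 59.1 = -1.4179
[out]/[in] = 10^(-1.4179) = 0.0382

0.0382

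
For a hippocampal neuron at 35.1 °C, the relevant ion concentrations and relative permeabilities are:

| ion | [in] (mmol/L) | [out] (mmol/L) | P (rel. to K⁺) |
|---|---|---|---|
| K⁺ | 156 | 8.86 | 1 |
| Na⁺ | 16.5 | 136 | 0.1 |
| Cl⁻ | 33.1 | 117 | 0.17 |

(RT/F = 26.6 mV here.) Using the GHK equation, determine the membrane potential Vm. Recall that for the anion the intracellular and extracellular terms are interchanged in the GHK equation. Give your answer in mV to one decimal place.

Vm = 26.6 · ln[(Σ P·[cation]ₒ + Σ P·[anion]ᵢ) / (Σ P·[cation]ᵢ + Σ P·[anion]ₒ)]
Numerator = 1×8.86 + 0.1×136 + 0.17×33.1 = 28.09
Denominator = 1×156 + 0.1×16.5 + 0.17×117 = 177.5
Vm = 26.6 · ln(0.1582) = 26.6 × (-1.8439) = -49.05 mV

-49.0 mV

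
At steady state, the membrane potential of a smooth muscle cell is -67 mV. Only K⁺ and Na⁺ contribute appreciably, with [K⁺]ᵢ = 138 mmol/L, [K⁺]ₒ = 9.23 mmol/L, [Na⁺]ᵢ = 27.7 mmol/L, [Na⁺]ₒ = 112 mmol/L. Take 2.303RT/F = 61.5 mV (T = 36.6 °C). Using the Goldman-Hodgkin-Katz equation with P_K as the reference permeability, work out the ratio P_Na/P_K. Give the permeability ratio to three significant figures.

0.0182

Let α = P_Na/P_K. GHK: Vm = 61.5·log₁₀[(Kₒ + α·Naₒ)/(Kᵢ + α·Naᵢ)].
10^(Vm/61.5) = 10^(-67.0/61.5) = 0.08139
So 0.08139·(Kᵢ + α·Naᵢ) = Kₒ + α·Naₒ → α = (0.08139·138.0 − 9.23) / (112.0 − 0.08139·27.7)
α = (11.23 − 9.23) / (112.0 − 2.254) = 2.002/109.7 = 0.01824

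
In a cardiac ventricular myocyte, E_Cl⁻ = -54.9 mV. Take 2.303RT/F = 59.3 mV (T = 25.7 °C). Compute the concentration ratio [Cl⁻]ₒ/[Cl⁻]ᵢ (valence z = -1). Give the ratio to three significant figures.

log₁₀([out]/[in]) = E·z/(59.3) = -54.9 × -1 / 59.3 = 0.9258
[out]/[in] = 10^(0.9258) = 8.429

8.43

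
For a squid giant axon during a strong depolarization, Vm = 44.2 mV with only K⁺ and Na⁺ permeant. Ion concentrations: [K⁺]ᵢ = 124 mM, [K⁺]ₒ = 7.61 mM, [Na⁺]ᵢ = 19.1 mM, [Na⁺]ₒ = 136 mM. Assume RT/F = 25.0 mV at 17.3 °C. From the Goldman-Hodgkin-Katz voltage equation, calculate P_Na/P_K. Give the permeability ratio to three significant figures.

Let α = P_Na/P_K. GHK: Vm = 25.0·ln[(Kₒ + α·Naₒ)/(Kᵢ + α·Naᵢ)].
e^(Vm/25.0) = e^(44.2/25.0) = 5.8591
So 5.8591·(Kᵢ + α·Naᵢ) = Kₒ + α·Naₒ → α = (5.8591·124.0 − 7.61) / (136.0 − 5.8591·19.1)
α = (726.5 − 7.61) / (136.0 − 111.9) = 718.9/24.09 = 29.84

29.8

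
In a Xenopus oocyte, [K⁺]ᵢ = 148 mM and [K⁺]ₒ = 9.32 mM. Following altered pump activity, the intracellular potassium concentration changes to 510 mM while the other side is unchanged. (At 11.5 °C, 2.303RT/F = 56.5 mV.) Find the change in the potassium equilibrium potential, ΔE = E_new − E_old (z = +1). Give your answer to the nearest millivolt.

E_old = (56.5/1)·log₁₀(9.32/148) = -67.85 mV
E_new = (56.5/1)·log₁₀(9.32/510) = -98.21 mV
ΔE = -98.21 − (-67.85) = -30.36 mV

-30 mV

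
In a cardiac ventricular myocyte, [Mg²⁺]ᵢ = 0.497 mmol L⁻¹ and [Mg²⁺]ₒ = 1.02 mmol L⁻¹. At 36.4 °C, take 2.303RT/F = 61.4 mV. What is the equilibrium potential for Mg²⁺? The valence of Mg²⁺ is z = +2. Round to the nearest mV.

10 mV

E = (61.4/z) · log₁₀([Mg²⁺]_out/[Mg²⁺]_in) with z = +2.
= (61.4/2) · log₁₀(1.02/0.497) = 30.70 · log₁₀(2.052)
= 30.70 · (0.3122) = 9.59 mV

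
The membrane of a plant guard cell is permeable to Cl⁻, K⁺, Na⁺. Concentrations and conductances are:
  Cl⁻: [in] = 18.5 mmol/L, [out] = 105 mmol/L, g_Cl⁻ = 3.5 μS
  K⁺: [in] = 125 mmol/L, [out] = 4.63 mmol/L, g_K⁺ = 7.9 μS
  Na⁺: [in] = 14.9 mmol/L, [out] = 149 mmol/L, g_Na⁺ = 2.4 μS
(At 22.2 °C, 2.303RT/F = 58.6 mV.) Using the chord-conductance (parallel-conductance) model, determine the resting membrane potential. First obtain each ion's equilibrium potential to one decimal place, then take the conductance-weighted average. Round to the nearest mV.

-49 mV

E_Cl⁻ = (58.6/-1)·log₁₀(105/18.5) = -44.2 mV
E_K⁺ = (58.6/1)·log₁₀(4.63/125) = -83.9 mV
E_Na⁺ = (58.6/1)·log₁₀(149/14.9) = 58.6 mV
Vm = (Σ gᵢEᵢ)/(Σ gᵢ) = (3.5·-44.2 + 7.9·-83.9 + 2.4·58.6) / (3.5 + 7.9 + 2.4)
= -676.87 / 13.8 = -49.05 mV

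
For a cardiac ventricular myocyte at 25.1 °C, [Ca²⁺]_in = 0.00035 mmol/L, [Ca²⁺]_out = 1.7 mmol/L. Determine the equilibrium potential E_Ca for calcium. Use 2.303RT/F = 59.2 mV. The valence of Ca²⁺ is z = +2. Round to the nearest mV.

109 mV

E = (59.2/z) · log₁₀([Ca²⁺]_out/[Ca²⁺]_in) with z = +2.
= (59.2/2) · log₁₀(1.7/0.00035) = 29.60 · log₁₀(4857)
= 29.60 · (3.6864) = 109.12 mV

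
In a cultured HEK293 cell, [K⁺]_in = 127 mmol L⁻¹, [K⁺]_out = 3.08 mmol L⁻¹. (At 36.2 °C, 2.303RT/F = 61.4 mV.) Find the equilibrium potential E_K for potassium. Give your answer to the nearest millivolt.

-99 mV

E = (61.4/z) · log₁₀([K⁺]_out/[K⁺]_in) with z = +1.
= (61.4/1) · log₁₀(3.08/127) = 61.40 · log₁₀(0.02425)
= 61.40 · (-1.6153) = -99.18 mV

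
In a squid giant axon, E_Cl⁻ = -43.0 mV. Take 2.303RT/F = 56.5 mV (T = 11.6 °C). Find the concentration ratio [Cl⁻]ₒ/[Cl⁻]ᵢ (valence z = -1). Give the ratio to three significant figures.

log₁₀([out]/[in]) = E·z/(56.5) = -43.0 × -1 / 56.5 = 0.7611
[out]/[in] = 10^(0.7611) = 5.768

5.77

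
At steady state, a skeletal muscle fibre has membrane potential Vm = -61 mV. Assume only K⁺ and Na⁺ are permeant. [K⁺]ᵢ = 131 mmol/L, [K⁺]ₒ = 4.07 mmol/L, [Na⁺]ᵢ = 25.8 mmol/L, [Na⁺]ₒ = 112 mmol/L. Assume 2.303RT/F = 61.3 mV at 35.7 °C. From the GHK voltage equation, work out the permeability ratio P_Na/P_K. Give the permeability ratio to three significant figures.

Let α = P_Na/P_K. GHK: Vm = 61.3·log₁₀[(Kₒ + α·Naₒ)/(Kᵢ + α·Naᵢ)].
10^(Vm/61.3) = 10^(-61.0/61.3) = 0.10113
So 0.10113·(Kᵢ + α·Naᵢ) = Kₒ + α·Naₒ → α = (0.10113·131.0 − 4.07) / (112.0 − 0.10113·25.8)
α = (13.25 − 4.07) / (112.0 − 2.609) = 9.178/109.4 = 0.08391

0.0839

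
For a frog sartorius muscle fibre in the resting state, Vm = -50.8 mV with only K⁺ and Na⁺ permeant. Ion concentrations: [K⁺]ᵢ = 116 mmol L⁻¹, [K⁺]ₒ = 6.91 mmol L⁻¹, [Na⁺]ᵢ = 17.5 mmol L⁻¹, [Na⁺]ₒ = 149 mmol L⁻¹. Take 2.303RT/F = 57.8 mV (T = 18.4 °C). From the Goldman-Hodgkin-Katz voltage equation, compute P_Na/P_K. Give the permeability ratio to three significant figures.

Let α = P_Na/P_K. GHK: Vm = 57.8·log₁₀[(Kₒ + α·Naₒ)/(Kᵢ + α·Naᵢ)].
10^(Vm/57.8) = 10^(-50.8/57.8) = 0.13216
So 0.13216·(Kᵢ + α·Naᵢ) = Kₒ + α·Naₒ → α = (0.13216·116.0 − 6.91) / (149.0 − 0.13216·17.5)
α = (15.33 − 6.91) / (149.0 − 2.313) = 8.421/146.7 = 0.05741

0.0574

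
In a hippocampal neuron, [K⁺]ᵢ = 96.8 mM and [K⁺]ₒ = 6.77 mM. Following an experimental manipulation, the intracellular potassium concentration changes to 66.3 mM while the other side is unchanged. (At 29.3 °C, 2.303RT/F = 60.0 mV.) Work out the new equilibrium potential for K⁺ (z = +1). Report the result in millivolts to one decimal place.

-59.5 mV

After the shift: [K⁺]_out = 6.77, [K⁺]_in = 66.3 mM.
E_new = (60.0/1)·log₁₀(6.77/66.3) = 60.00 · (-0.9909) = -59.46 mV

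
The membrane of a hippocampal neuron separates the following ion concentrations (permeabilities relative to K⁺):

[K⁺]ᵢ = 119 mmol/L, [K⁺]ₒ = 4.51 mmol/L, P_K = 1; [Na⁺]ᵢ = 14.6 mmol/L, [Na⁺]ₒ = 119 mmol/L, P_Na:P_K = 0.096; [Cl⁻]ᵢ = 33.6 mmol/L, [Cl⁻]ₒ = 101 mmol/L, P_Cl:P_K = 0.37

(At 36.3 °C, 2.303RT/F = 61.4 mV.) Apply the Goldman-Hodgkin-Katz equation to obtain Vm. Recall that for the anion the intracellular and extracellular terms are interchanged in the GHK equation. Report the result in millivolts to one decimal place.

-45.8 mV

Vm = 61.4 · log₁₀[(Σ P·[cation]ₒ + Σ P·[anion]ᵢ) / (Σ P·[cation]ᵢ + Σ P·[anion]ₒ)]
Numerator = 1×4.51 + 0.096×119 + 0.37×33.6 = 28.37
Denominator = 1×119 + 0.096×14.6 + 0.37×101 = 157.8
Vm = 61.4 · log₁₀(0.17979) = 61.4 × (-0.7452) = -45.76 mV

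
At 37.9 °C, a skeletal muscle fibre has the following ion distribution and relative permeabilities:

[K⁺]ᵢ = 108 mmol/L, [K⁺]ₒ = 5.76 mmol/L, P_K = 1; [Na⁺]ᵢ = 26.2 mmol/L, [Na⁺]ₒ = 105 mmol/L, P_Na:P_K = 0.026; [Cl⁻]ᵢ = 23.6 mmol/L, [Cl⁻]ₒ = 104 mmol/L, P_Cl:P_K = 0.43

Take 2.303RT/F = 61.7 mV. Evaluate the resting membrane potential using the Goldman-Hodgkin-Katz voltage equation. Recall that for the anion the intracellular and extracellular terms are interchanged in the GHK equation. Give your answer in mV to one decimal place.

Vm = 61.7 · log₁₀[(Σ P·[cation]ₒ + Σ P·[anion]ᵢ) / (Σ P·[cation]ᵢ + Σ P·[anion]ₒ)]
Numerator = 1×5.76 + 0.026×105 + 0.43×23.6 = 18.64
Denominator = 1×108 + 0.026×26.2 + 0.43×104 = 153.4
Vm = 61.7 · log₁₀(0.1215) = 61.7 × (-0.9154) = -56.48 mV

-56.5 mV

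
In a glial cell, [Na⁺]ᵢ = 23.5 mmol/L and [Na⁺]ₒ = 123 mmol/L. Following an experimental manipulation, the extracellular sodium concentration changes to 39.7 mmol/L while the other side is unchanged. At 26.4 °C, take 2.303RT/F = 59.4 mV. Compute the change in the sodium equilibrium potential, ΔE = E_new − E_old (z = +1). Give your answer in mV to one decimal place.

-29.2 mV

E_old = (59.4/1)·log₁₀(123/23.5) = 42.70 mV
E_new = (59.4/1)·log₁₀(39.7/23.5) = 13.53 mV
ΔE = 13.53 − (42.70) = -29.17 mV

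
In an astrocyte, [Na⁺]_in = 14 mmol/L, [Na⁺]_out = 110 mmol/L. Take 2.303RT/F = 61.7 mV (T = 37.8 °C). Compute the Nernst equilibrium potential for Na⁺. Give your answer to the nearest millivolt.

E = (61.7/z) · log₁₀([Na⁺]_out/[Na⁺]_in) with z = +1.
= (61.7/1) · log₁₀(110/14) = 61.70 · log₁₀(7.857)
= 61.70 · (0.8953) = 55.24 mV

55 mV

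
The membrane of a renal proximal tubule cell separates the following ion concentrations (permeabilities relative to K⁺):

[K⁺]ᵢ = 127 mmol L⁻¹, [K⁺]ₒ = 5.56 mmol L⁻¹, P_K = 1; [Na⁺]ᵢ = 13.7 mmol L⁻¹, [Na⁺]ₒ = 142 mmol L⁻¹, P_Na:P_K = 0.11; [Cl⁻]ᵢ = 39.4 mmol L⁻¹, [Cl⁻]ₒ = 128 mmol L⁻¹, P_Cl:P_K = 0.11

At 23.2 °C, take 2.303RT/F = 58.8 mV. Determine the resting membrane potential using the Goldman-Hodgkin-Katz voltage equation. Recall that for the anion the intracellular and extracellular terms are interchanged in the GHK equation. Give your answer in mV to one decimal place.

-43.9 mV

Vm = 58.8 · log₁₀[(Σ P·[cation]ₒ + Σ P·[anion]ᵢ) / (Σ P·[cation]ᵢ + Σ P·[anion]ₒ)]
Numerator = 1×5.56 + 0.11×142 + 0.11×39.4 = 25.51
Denominator = 1×127 + 0.11×13.7 + 0.11×128 = 142.6
Vm = 58.8 · log₁₀(0.17894) = 58.8 × (-0.7473) = -43.94 mV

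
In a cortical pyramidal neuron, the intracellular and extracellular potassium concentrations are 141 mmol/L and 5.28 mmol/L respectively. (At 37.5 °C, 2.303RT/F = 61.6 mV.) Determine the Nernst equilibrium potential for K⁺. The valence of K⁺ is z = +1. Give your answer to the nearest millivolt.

-88 mV

E = (61.6/z) · log₁₀([K⁺]_out/[K⁺]_in) with z = +1.
= (61.6/1) · log₁₀(5.28/141) = 61.60 · log₁₀(0.03745)
= 61.60 · (-1.4266) = -87.88 mV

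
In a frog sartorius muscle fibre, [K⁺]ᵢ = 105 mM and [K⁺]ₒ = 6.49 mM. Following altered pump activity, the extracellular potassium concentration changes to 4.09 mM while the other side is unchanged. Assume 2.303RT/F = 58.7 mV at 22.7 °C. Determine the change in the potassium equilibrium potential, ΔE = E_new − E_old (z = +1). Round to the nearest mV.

-12 mV

E_old = (58.7/1)·log₁₀(6.49/105) = -70.97 mV
E_new = (58.7/1)·log₁₀(4.09/105) = -82.74 mV
ΔE = -82.74 − (-70.97) = -11.77 mV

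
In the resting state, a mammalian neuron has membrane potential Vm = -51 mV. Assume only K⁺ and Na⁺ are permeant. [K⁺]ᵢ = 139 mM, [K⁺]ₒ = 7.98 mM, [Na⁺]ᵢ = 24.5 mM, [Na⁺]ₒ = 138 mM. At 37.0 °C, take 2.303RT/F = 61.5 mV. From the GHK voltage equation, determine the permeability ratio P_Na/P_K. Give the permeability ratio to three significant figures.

0.0939

Let α = P_Na/P_K. GHK: Vm = 61.5·log₁₀[(Kₒ + α·Naₒ)/(Kᵢ + α·Naᵢ)].
10^(Vm/61.5) = 10^(-51.0/61.5) = 0.14816
So 0.14816·(Kᵢ + α·Naᵢ) = Kₒ + α·Naₒ → α = (0.14816·139.0 − 7.98) / (138.0 − 0.14816·24.5)
α = (20.59 − 7.98) / (138.0 − 3.63) = 12.61/134.4 = 0.09388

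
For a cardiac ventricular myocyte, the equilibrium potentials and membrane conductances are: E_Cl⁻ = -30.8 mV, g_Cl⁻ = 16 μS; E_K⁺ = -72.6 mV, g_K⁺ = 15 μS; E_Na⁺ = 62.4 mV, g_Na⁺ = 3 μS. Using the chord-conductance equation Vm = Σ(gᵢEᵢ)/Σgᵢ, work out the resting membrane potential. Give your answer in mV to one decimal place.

-41.0 mV

Σ gᵢEᵢ = 16·(-30.8) + 15·(-72.6) + 3·(62.4) = -1394.60
Σ gᵢ = 16 + 15 + 3 = 34
Vm = -1394.60 / 34 = -41.02 mV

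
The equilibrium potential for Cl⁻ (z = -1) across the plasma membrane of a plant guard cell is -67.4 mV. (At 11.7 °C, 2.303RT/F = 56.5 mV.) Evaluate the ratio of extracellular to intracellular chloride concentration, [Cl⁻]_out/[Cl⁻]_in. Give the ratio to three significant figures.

log₁₀([out]/[in]) = E·z/(56.5) = -67.4 × -1 / 56.5 = 1.1929
[out]/[in] = 10^(1.1929) = 15.59

15.6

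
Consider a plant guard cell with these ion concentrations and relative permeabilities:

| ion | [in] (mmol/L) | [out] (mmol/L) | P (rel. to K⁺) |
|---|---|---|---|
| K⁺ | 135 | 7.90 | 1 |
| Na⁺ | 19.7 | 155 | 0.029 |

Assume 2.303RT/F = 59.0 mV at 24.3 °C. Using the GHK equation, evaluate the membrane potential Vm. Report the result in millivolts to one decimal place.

Vm = 59.0 · log₁₀[(Σ P·[cation]ₒ + Σ P·[anion]ᵢ) / (Σ P·[cation]ᵢ + Σ P·[anion]ₒ)]
Numerator = 1×7.90 + 0.029×155 = 12.39
Denominator = 1×135 + 0.029×19.7 = 135.6
Vm = 59.0 · log₁₀(0.091428) = 59.0 × (-1.0389) = -61.30 mV

-61.3 mV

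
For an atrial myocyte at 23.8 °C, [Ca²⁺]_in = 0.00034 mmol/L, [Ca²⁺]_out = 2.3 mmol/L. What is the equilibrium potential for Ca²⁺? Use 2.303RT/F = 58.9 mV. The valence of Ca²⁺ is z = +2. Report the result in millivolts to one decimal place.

112.8 mV

E = (58.9/z) · log₁₀([Ca²⁺]_out/[Ca²⁺]_in) with z = +2.
= (58.9/2) · log₁₀(2.3/0.00034) = 29.45 · log₁₀(6765)
= 29.45 · (3.8302) = 112.80 mV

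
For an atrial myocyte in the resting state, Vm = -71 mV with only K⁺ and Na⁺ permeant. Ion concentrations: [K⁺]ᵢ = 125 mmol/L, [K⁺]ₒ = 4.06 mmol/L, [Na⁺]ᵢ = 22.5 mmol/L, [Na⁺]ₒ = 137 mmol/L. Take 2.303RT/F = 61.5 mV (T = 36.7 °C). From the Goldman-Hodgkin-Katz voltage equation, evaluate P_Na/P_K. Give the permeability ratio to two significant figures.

Let α = P_Na/P_K. GHK: Vm = 61.5·log₁₀[(Kₒ + α·Naₒ)/(Kᵢ + α·Naᵢ)].
10^(Vm/61.5) = 10^(-71.0/61.5) = 0.070069
So 0.070069·(Kᵢ + α·Naᵢ) = Kₒ + α·Naₒ → α = (0.070069·125.0 − 4.06) / (137.0 − 0.070069·22.5)
α = (8.759 − 4.06) / (137.0 − 1.577) = 4.699/135.4 = 0.0347

0.035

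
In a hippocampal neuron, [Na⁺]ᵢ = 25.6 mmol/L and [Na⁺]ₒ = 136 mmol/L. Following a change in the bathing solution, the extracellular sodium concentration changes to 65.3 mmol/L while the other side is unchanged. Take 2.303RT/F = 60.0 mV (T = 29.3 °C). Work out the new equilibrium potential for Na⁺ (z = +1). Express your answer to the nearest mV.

24 mV

After the shift: [Na⁺]_out = 65.3, [Na⁺]_in = 25.6 mmol/L.
E_new = (60.0/1)·log₁₀(65.3/25.6) = 60.00 · (0.4067) = 24.40 mV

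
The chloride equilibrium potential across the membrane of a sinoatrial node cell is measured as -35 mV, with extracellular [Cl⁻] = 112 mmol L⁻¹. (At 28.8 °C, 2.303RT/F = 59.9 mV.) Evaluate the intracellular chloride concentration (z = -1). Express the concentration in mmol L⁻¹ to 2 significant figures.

Nernst: E = (59.9/-1) · log₁₀([out]/[in]), so log₁₀([out]/[in]) = -35.0 × -1 / 59.9 = 0.5843.
[out]/[in] = 10^(0.5843) = 3.84.
[in] = 112 / 3.84 = 29.17 mmol L⁻¹.

29 mmol L⁻¹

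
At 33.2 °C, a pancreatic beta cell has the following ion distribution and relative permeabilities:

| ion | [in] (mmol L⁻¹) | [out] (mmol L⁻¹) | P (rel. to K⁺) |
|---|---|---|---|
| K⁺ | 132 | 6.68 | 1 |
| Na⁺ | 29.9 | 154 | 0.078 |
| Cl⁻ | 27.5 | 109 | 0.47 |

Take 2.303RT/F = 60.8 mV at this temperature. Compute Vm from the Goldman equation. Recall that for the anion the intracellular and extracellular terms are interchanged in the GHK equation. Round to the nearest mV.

Vm = 60.8 · log₁₀[(Σ P·[cation]ₒ + Σ P·[anion]ᵢ) / (Σ P·[cation]ᵢ + Σ P·[anion]ₒ)]
Numerator = 1×6.68 + 0.078×154 + 0.47×27.5 = 31.62
Denominator = 1×132 + 0.078×29.9 + 0.47×109 = 185.6
Vm = 60.8 · log₁₀(0.17038) = 60.8 × (-0.7686) = -46.73 mV

-47 mV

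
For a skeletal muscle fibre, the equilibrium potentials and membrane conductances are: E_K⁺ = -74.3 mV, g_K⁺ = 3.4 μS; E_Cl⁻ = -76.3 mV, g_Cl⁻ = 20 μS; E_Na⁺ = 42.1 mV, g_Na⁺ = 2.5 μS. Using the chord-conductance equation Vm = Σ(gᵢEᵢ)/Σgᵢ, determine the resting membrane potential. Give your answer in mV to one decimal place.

-64.6 mV

Σ gᵢEᵢ = 3.4·(-74.3) + 20·(-76.3) + 2.5·(42.1) = -1673.37
Σ gᵢ = 3.4 + 20 + 2.5 = 25.9
Vm = -1673.37 / 25.9 = -64.61 mV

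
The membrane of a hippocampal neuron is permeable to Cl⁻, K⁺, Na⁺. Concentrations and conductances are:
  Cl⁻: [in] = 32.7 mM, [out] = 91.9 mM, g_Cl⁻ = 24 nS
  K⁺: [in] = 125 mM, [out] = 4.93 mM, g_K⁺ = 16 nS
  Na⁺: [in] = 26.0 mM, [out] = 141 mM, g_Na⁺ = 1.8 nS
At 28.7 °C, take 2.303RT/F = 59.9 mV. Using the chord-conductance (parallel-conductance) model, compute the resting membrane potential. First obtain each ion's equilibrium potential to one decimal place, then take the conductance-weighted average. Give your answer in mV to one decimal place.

-45.7 mV

E_Cl⁻ = (59.9/-1)·log₁₀(91.9/32.7) = -26.9 mV
E_K⁺ = (59.9/1)·log₁₀(4.93/125) = -84.1 mV
E_Na⁺ = (59.9/1)·log₁₀(141/26.0) = 44.0 mV
Vm = (Σ gᵢEᵢ)/(Σ gᵢ) = (24·-26.9 + 16·-84.1 + 1.8·44.0) / (24 + 16 + 1.8)
= -1912.00 / 41.8 = -45.74 mV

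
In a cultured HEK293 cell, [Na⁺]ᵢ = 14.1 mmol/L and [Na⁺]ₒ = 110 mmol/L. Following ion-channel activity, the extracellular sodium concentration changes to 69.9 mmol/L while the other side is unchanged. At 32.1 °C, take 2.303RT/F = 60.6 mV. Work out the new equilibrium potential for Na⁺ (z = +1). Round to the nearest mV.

42 mV

After the shift: [Na⁺]_out = 69.9, [Na⁺]_in = 14.1 mmol/L.
E_new = (60.6/1)·log₁₀(69.9/14.1) = 60.60 · (0.6953) = 42.13 mV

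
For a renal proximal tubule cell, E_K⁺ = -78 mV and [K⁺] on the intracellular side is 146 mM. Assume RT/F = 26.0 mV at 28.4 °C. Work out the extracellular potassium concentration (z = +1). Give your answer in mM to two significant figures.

7.3 mM

Nernst: E = (26.0/1) · ln([out]/[in]), so ln([out]/[in]) = -78.0 × 1 / 26.0 = -3.0000.
[out]/[in] = e^(-3.0000) = 0.04979.
[out] = 0.04979 × 146 = 7.269 mM.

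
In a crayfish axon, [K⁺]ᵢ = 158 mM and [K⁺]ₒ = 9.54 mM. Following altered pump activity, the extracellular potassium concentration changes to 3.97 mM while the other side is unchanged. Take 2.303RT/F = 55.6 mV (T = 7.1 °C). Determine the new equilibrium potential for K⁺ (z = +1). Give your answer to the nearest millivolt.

-89 mV

After the shift: [K⁺]_out = 3.97, [K⁺]_in = 158 mM.
E_new = (55.6/1)·log₁₀(3.97/158) = 55.60 · (-1.5999) = -88.95 mV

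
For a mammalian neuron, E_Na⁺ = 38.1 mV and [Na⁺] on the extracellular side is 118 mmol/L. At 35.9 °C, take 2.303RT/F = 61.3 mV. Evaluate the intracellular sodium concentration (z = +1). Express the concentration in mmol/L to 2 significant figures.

Nernst: E = (61.3/1) · log₁₀([out]/[in]), so log₁₀([out]/[in]) = 38.1 × 1 / 61.3 = 0.6215.
[out]/[in] = 10^(0.6215) = 4.183.
[in] = 118 / 4.183 = 28.21 mmol/L.

28 mmol/L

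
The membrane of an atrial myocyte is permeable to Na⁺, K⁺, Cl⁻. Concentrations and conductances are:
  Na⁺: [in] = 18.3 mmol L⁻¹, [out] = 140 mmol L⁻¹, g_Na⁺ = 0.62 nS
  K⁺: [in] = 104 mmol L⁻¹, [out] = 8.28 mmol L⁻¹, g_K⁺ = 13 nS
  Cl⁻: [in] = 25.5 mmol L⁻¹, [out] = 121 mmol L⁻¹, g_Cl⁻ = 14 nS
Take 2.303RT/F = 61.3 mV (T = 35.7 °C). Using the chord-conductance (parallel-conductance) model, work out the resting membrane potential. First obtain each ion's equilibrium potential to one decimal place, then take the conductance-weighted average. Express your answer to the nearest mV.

E_Na⁺ = (61.3/1)·log₁₀(140/18.3) = 54.2 mV
E_K⁺ = (61.3/1)·log₁₀(8.28/104) = -67.4 mV
E_Cl⁻ = (61.3/-1)·log₁₀(121/25.5) = -41.5 mV
Vm = (Σ gᵢEᵢ)/(Σ gᵢ) = (0.62·54.2 + 13·-67.4 + 14·-41.5) / (0.62 + 13 + 14)
= -1423.60 / 27.62 = -51.54 mV

-52 mV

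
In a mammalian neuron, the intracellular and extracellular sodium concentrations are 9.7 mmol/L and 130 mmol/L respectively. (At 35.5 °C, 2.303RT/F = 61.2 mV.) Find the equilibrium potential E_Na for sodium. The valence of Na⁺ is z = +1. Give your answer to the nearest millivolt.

E = (61.2/z) · log₁₀([Na⁺]_out/[Na⁺]_in) with z = +1.
= (61.2/1) · log₁₀(130/9.7) = 61.20 · log₁₀(13.4)
= 61.20 · (1.1272) = 68.98 mV

69 mV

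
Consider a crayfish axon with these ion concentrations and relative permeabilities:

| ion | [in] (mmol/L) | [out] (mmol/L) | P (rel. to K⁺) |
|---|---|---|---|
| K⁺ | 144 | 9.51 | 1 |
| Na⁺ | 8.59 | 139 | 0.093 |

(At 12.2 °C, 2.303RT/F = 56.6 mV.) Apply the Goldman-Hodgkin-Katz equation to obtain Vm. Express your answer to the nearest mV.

Vm = 56.6 · log₁₀[(Σ P·[cation]ₒ + Σ P·[anion]ᵢ) / (Σ P·[cation]ᵢ + Σ P·[anion]ₒ)]
Numerator = 1×9.51 + 0.093×139 = 22.44
Denominator = 1×144 + 0.093×8.59 = 144.8
Vm = 56.6 · log₁₀(0.15495) = 56.6 × (-0.8098) = -45.83 mV

-46 mV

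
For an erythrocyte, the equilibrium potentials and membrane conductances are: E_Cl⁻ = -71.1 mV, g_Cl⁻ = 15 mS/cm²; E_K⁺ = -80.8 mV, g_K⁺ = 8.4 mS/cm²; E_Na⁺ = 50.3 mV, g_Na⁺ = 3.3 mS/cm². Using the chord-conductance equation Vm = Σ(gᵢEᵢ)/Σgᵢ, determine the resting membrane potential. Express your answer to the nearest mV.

-59 mV

Σ gᵢEᵢ = 15·(-71.1) + 8.4·(-80.8) + 3.3·(50.3) = -1579.23
Σ gᵢ = 15 + 8.4 + 3.3 = 26.7
Vm = -1579.23 / 26.7 = -59.15 mV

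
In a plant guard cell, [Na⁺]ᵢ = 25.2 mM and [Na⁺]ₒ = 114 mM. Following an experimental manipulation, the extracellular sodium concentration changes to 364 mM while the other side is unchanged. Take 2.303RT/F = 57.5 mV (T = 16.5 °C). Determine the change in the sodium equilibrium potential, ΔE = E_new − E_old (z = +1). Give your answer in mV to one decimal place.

E_old = (57.5/1)·log₁₀(114/25.2) = 37.69 mV
E_new = (57.5/1)·log₁₀(364/25.2) = 66.68 mV
ΔE = 66.68 − (37.69) = 28.99 mV

29.0 mV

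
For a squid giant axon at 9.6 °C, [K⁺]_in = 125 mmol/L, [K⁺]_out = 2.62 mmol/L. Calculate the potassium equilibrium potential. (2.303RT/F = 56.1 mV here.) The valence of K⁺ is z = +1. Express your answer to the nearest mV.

-94 mV

E = (56.1/z) · log₁₀([K⁺]_out/[K⁺]_in) with z = +1.
= (56.1/1) · log₁₀(2.62/125) = 56.10 · log₁₀(0.02096)
= 56.10 · (-1.6786) = -94.17 mV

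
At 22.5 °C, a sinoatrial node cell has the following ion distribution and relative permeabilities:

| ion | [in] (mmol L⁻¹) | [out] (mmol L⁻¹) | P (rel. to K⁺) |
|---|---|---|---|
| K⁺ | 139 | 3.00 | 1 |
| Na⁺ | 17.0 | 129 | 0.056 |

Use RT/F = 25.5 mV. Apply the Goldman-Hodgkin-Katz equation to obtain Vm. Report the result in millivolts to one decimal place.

Vm = 25.5 · ln[(Σ P·[cation]ₒ + Σ P·[anion]ᵢ) / (Σ P·[cation]ᵢ + Σ P·[anion]ₒ)]
Numerator = 1×3.00 + 0.056×129 = 10.22
Denominator = 1×139 + 0.056×17.0 = 140
Vm = 25.5 · ln(0.073054) = 25.5 × (-2.6166) = -66.72 mV

-66.7 mV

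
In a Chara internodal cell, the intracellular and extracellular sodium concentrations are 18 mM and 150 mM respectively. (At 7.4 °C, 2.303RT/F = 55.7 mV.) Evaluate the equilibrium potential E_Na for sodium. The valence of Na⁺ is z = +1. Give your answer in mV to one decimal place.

51.3 mV

E = (55.7/z) · log₁₀([Na⁺]_out/[Na⁺]_in) with z = +1.
= (55.7/1) · log₁₀(150/18) = 55.70 · log₁₀(8.333)
= 55.70 · (0.9208) = 51.29 mV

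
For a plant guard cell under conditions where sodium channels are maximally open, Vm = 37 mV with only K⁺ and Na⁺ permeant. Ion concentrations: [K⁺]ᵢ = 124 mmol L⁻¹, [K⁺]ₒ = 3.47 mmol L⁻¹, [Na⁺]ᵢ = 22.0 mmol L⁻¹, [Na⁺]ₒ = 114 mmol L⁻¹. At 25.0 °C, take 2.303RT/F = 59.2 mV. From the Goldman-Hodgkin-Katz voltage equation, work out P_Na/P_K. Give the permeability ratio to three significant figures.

24.5

Let α = P_Na/P_K. GHK: Vm = 59.2·log₁₀[(Kₒ + α·Naₒ)/(Kᵢ + α·Naᵢ)].
10^(Vm/59.2) = 10^(37.0/59.2) = 4.217
So 4.217·(Kᵢ + α·Naᵢ) = Kₒ + α·Naₒ → α = (4.217·124.0 − 3.47) / (114.0 − 4.217·22.0)
α = (522.9 − 3.47) / (114.0 − 92.77) = 519.4/21.23 = 24.47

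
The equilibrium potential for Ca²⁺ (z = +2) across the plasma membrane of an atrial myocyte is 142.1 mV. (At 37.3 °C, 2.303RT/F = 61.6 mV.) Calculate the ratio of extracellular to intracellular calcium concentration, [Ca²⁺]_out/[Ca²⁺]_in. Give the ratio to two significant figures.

log₁₀([out]/[in]) = E·z/(61.6) = 142.1 × 2 / 61.6 = 4.6136
[out]/[in] = 10^(4.6136) = 4.108e+04

41000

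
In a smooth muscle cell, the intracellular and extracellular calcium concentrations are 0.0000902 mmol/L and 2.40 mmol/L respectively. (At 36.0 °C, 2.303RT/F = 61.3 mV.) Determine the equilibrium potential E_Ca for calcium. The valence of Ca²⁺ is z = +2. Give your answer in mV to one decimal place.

E = (61.3/z) · log₁₀([Ca²⁺]_out/[Ca²⁺]_in) with z = +2.
= (61.3/2) · log₁₀(2.40/0.0000902) = 30.65 · log₁₀(2.661e+04)
= 30.65 · (4.4250) = 135.63 mV

135.6 mV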